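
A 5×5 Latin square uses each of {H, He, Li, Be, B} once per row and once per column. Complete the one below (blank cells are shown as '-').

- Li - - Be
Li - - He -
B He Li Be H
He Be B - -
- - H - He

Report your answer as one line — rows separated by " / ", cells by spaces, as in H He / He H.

H Li He B Be / Li H Be He B / B He Li Be H / He Be B H Li / Be B H Li He

(r1,c1): row 1 has {Li,Be}; column 1 has {He,Li,B}, so it must be H.
(r1,c3): row 1 has {H,Li,Be}; column 3 has {H,Li,B}, so it must be He.
(r1,c4): row 1 has {H,He,Li,Be}; column 4 has {He,Be}, so it must be B.
(r2,c3): row 2 has {He,Li}; column 3 has {H,He,Li,B}, so it must be Be.
(r2,c5): row 2 has {He,Li,Be}; column 5 has {H,He,Be}, so it must be B.
(r4,c5): row 4 has {He,Be,B}; column 5 has {H,He,Be,B}, so it must be Li.
(r5,c1): row 5 has {H,He}; column 1 has {H,He,Li,B}, so it must be Be.
(r5,c2): row 5 has {H,He,Be}; column 2 has {He,Li,Be}, so it must be B.
(r5,c4): row 5 has {H,He,Be,B}; column 4 has {He,Be,B}, so it must be Li.
(r2,c2): row 2 has {He,Li,Be,B}; column 2 has {He,Li,Be,B}, so it must be H.
(r4,c4): row 4 has {He,Li,Be,B}; column 4 has {He,Li,Be,B}, so it must be H.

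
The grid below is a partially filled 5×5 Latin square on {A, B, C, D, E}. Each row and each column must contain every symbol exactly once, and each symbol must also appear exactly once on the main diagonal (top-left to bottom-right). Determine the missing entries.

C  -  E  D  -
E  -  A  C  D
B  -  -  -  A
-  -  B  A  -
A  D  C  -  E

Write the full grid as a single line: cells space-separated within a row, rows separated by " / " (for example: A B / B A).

Cell (r1,c5): row 1 has {C,D,E}; column 5 has {A,D,E} → B.
Cell (r2,c2): row 2 has {A,C,D,E}; column 2 has {D}; the diagonal has {A,C,E} → B.
Cell (r3,c3): row 3 has {A,B}; column 3 has {A,B,C,E}; the diagonal has {A,B,C,E} → D.
Cell (r3,c4): row 3 has {A,B,D}; column 4 has {A,C,D} → E.
Cell (r4,c1): row 4 has {A,B}; column 1 has {A,B,C,E} → D.
Cell (r4,c5): row 4 has {A,B,D}; column 5 has {A,B,D,E} → C.
Cell (r5,c4): row 5 has {A,C,D,E}; column 4 has {A,C,D,E} → B.
Cell (r1,c2): row 1 has {B,C,D,E}; column 2 has {B,D} → A.
Cell (r3,c2): row 3 has {A,B,D,E}; column 2 has {A,B,D} → C.
Cell (r4,c2): row 4 has {A,B,C,D}; column 2 has {A,B,C,D} → E.

C A E D B / E B A C D / B C D E A / D E B A C / A D C B E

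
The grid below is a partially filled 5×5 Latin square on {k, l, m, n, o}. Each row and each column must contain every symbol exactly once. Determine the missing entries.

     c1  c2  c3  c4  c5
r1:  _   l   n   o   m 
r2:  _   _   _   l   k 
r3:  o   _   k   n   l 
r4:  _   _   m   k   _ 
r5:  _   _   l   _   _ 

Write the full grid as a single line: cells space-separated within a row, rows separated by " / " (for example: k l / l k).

(r1,c1) = k
(r2,c3) = o
(r3,c2) = m
(r5,c4) = m
(r2,c2) = n
(r4,c2) = o
(r4,c5) = n
(r5,c1) = n
(r5,c2) = k
(r5,c5) = o
(r2,c1) = m
(r4,c1) = l

k l n o m / m n o l k / o m k n l / l o m k n / n k l m o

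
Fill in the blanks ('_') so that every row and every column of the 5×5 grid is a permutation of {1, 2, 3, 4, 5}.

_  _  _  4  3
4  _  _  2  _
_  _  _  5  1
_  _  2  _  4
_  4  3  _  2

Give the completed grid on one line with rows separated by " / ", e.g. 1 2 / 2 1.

2 1 5 4 3 / 4 3 1 2 5 / 3 2 4 5 1 / 1 5 2 3 4 / 5 4 3 1 2

(r2,c5) = 5
(r3,c3) = 4
(r5,c4) = 1
(r2,c3) = 1
(r4,c4) = 3
(r5,c1) = 5
(r1,c3) = 5
(r2,c2) = 3
(r3,c2) = 2
(r4,c1) = 1
(r4,c2) = 5
(r1,c1) = 2
(r1,c2) = 1
(r3,c1) = 3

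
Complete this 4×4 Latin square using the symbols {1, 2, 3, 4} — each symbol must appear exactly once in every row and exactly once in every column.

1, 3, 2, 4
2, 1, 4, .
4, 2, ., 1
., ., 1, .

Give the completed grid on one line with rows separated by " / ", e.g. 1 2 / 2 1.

1 3 2 4 / 2 1 4 3 / 4 2 3 1 / 3 4 1 2

row 2 has {1,2,4}; column 4 has {1,4} — only 3 is left for (r2,c4).
row 3 has {1,2,4}; column 3 has {1,2,4} — only 3 is left for (r3,c3).
row 4 has {1}; column 1 has {1,2,4} — only 3 is left for (r4,c1).
row 4 has {1,3}; column 2 has {1,2,3} — only 4 is left for (r4,c2).
row 4 has {1,3,4}; column 4 has {1,3,4} — only 2 is left for (r4,c4).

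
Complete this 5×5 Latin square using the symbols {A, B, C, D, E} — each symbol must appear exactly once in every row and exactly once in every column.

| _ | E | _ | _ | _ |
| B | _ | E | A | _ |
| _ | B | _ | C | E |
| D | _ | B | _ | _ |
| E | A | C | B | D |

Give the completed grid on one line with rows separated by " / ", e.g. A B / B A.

C E A D B / B D E A C / A B D C E / D C B E A / E A C B D

At row 1, column 4: row 1 has {E}; column 4 has {A,B,C}; that leaves D.
At row 2, column 5: row 2 has {A,B,E}; column 5 has {D,E}; that leaves C.
At row 3, column 1: row 3 has {B,C,E}; column 1 has {B,D,E}; that leaves A.
At row 3, column 3: row 3 has {A,B,C,E}; column 3 has {B,C,E}; that leaves D.
At row 4, column 2: row 4 has {B,D}; column 2 has {A,B,E}; that leaves C.
At row 4, column 4: row 4 has {B,C,D}; column 4 has {A,B,C,D}; that leaves E.
At row 4, column 5: row 4 has {B,C,D,E}; column 5 has {C,D,E}; that leaves A.
At row 1, column 1: row 1 has {D,E}; column 1 has {A,B,D,E}; that leaves C.
At row 1, column 3: row 1 has {C,D,E}; column 3 has {B,C,D,E}; that leaves A.
At row 1, column 5: row 1 has {A,C,D,E}; column 5 has {A,C,D,E}; that leaves B.
At row 2, column 2: row 2 has {A,B,C,E}; column 2 has {A,B,C,E}; that leaves D.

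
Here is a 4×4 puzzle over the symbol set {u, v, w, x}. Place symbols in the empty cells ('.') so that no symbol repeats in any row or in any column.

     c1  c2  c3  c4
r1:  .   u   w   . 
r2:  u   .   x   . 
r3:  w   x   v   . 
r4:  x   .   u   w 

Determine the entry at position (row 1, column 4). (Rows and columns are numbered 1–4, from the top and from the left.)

x

At row 1, column 1: row 1 has {u,w}; column 1 has {u,w,x}; that leaves v.
At row 1, column 4: row 1 has {u,v,w}; column 4 has {w}; that leaves x.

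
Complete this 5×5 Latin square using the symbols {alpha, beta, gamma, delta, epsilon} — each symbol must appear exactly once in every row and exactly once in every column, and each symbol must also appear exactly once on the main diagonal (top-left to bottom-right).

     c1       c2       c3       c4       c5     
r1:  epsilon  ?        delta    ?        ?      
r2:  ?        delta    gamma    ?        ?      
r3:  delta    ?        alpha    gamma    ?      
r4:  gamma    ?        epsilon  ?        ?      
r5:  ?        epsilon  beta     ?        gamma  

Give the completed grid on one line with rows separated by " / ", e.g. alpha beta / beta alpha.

epsilon gamma delta alpha beta / beta delta gamma epsilon alpha / delta beta alpha gamma epsilon / gamma alpha epsilon beta delta / alpha epsilon beta delta gamma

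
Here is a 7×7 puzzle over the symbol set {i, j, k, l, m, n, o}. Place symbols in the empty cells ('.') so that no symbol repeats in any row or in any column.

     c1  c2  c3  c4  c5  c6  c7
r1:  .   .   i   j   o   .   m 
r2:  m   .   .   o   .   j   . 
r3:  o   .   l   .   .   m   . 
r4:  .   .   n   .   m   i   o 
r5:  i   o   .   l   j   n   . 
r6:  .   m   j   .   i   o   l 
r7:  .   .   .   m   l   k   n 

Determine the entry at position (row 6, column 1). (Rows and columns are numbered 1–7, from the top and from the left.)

k

Cell (r1,c6): row 1 has {i,j,m,o}; column 6 has {i,j,k,m,n,o} → l.
Cell (r2,c3): row 2 has {j,m,o}; column 3 has {i,j,l,n} → k.
Cell (r2,c5): row 2 has {j,k,m,o}; column 5 has {i,j,l,m,o} → n.
Cell (r2,c7): row 2 has {j,k,m,n,o}; column 7 has {l,m,n,o} → i.
Cell (r3,c5): row 3 has {l,m,o}; column 5 has {i,j,l,m,n,o} → k.
Cell (r3,c7): row 3 has {k,l,m,o}; column 7 has {i,l,m,n,o} → j.
Cell (r4,c4): row 4 has {i,m,n,o}; column 4 has {j,l,m,o} → k.
Cell (r5,c3): row 5 has {i,j,l,n,o}; column 3 has {i,j,k,l,n} → m.
Cell (r5,c7): row 5 has {i,j,l,m,n,o}; column 7 has {i,j,l,m,n,o} → k.
Cell (r6,c4): row 6 has {i,j,l,m,o}; column 4 has {j,k,l,m,o} → n.
Cell (r7,c1): row 7 has {k,l,m,n}; column 1 has {i,m,o} → j.
Cell (r7,c2): row 7 has {j,k,l,m,n}; column 2 has {m,o} → i.
Cell (r7,c3): row 7 has {i,j,k,l,m,n}; column 3 has {i,j,k,l,m,n} → o.
Cell (r2,c2): row 2 has {i,j,k,m,n,o}; column 2 has {i,m,o} → l.
Cell (r3,c2): row 3 has {j,k,l,m,o}; column 2 has {i,l,m,o} → n.
Cell (r3,c4): row 3 has {j,k,l,m,n,o}; column 4 has {j,k,l,m,n,o} → i.
Cell (r4,c1): row 4 has {i,k,m,n,o}; column 1 has {i,j,m,o} → l.
Cell (r4,c2): row 4 has {i,k,l,m,n,o}; column 2 has {i,l,m,n,o} → j.
Cell (r6,c1): row 6 has {i,j,l,m,n,o}; column 1 has {i,j,l,m,o} → k.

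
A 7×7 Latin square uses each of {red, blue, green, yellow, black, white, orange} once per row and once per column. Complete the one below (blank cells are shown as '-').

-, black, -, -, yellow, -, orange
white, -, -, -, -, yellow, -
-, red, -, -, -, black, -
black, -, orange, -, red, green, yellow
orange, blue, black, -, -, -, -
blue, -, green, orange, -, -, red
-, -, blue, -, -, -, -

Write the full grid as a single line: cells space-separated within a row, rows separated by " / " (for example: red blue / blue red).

row 2 has {yellow,white}; column 3 has {blue,green,black,orange} — only red is left for (r2,c3).
row 4 has {red,green,yellow,black,orange}; column 2 has {red,blue,black} — only white is left for (r4,c2).
row 4 has {red,green,yellow,black,white,orange}; column 4 has {orange} — only blue is left for (r4,c4).
row 6 has {red,blue,green,orange}; column 2 has {red,blue,black,white} — only yellow is left for (r6,c2).
row 6 has {red,blue,green,yellow,orange}; column 6 has {green,yellow,black} — only white is left for (r6,c6).
row 1 has {yellow,black,orange}; column 3 has {red,blue,green,black,orange} — only white is left for (r1,c3).
row 3 has {red,black}; column 3 has {red,blue,green,black,white,orange} — only yellow is left for (r3,c3).
row 5 has {blue,black,orange}; column 6 has {green,yellow,black,white} — only red is left for (r5,c6).
row 6 has {red,blue,green,yellow,white,orange}; column 5 has {red,yellow} — only black is left for (r6,c5).
row 7 has {blue}; column 6 has {red,green,yellow,black,white} — only orange is left for (r7,c6).
row 1 has {yellow,black,white,orange}; column 6 has {red,green,yellow,black,white,orange} — only blue is left for (r1,c6).
row 3 has {red,yellow,black}; column 1 has {blue,black,white,orange} — only green is left for (r3,c1).
row 3 has {red,green,yellow,black}; column 4 has {blue,orange} — only white is left for (r3,c4).
row 3 has {red,green,yellow,black,white}; column 7 has {red,yellow,orange} — only blue is left for (r3,c7).
row 7 has {blue,orange}; column 2 has {red,blue,yellow,black,white} — only green is left for (r7,c2).
row 7 has {blue,green,orange}; column 5 has {red,yellow,black} — only white is left for (r7,c5).
row 7 has {blue,green,white,orange}; column 7 has {red,blue,yellow,orange} — only black is left for (r7,c7).
row 1 has {blue,yellow,black,white,orange}; column 1 has {blue,green,black,white,orange} — only red is left for (r1,c1).
row 1 has {red,blue,yellow,black,white,orange}; column 4 has {blue,white,orange} — only green is left for (r1,c4).
row 2 has {red,yellow,white}; column 2 has {red,blue,green,yellow,black,white} — only orange is left for (r2,c2).
row 2 has {red,yellow,white,orange}; column 4 has {blue,green,white,orange} — only black is left for (r2,c4).
row 2 has {red,yellow,black,white,orange}; column 7 has {red,blue,yellow,black,orange} — only green is left for (r2,c7).
row 3 has {red,blue,green,yellow,black,white}; column 5 has {red,yellow,black,white} — only orange is left for (r3,c5).
row 5 has {red,blue,black,orange}; column 4 has {blue,green,black,white,orange} — only yellow is left for (r5,c4).
row 5 has {red,blue,yellow,black,orange}; column 5 has {red,yellow,black,white,orange} — only green is left for (r5,c5).
row 5 has {red,blue,green,yellow,black,orange}; column 7 has {red,blue,green,yellow,black,orange} — only white is left for (r5,c7).
row 7 has {blue,green,black,white,orange}; column 1 has {red,blue,green,black,white,orange} — only yellow is left for (r7,c1).
row 7 has {blue,green,yellow,black,white,orange}; column 4 has {blue,green,yellow,black,white,orange} — only red is left for (r7,c4).
row 2 has {red,green,yellow,black,white,orange}; column 5 has {red,green,yellow,black,white,orange} — only blue is left for (r2,c5).

red black white green yellow blue orange / white orange red black blue yellow green / green red yellow white orange black blue / black white orange blue red green yellow / orange blue black yellow green red white / blue yellow green orange black white red / yellow green blue red white orange black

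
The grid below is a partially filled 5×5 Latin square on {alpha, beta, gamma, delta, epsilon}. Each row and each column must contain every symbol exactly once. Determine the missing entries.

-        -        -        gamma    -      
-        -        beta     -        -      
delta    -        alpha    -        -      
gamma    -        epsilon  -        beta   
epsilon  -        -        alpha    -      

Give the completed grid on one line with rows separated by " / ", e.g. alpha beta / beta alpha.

beta epsilon delta gamma alpha / alpha delta beta epsilon gamma / delta gamma alpha beta epsilon / gamma alpha epsilon delta beta / epsilon beta gamma alpha delta

At row 1, column 3: row 1 has {gamma}; column 3 has {alpha,beta,epsilon}; that leaves delta.
At row 2, column 1: row 2 has {beta}; column 1 has {gamma,delta,epsilon}; that leaves alpha.
At row 4, column 4: row 4 has {beta,gamma,epsilon}; column 4 has {alpha,gamma}; that leaves delta.
At row 5, column 3: row 5 has {alpha,epsilon}; column 3 has {alpha,beta,delta,epsilon}; that leaves gamma.
At row 5, column 5: row 5 has {alpha,gamma,epsilon}; column 5 has {beta}; that leaves delta.
At row 1, column 1: row 1 has {gamma,delta}; column 1 has {alpha,gamma,delta,epsilon}; that leaves beta.
At row 2, column 4: row 2 has {alpha,beta}; column 4 has {alpha,gamma,delta}; that leaves epsilon.
At row 2, column 5: row 2 has {alpha,beta,epsilon}; column 5 has {beta,delta}; that leaves gamma.
At row 3, column 4: row 3 has {alpha,delta}; column 4 has {alpha,gamma,delta,epsilon}; that leaves beta.
At row 3, column 5: row 3 has {alpha,beta,delta}; column 5 has {beta,gamma,delta}; that leaves epsilon.
At row 4, column 2: row 4 has {beta,gamma,delta,epsilon}; column 2 is empty so far; that leaves alpha.
At row 5, column 2: row 5 has {alpha,gamma,delta,epsilon}; column 2 has {alpha}; that leaves beta.
At row 1, column 2: row 1 has {beta,gamma,delta}; column 2 has {alpha,beta}; that leaves epsilon.
At row 1, column 5: row 1 has {beta,gamma,delta,epsilon}; column 5 has {beta,gamma,delta,epsilon}; that leaves alpha.
At row 2, column 2: row 2 has {alpha,beta,gamma,epsilon}; column 2 has {alpha,beta,epsilon}; that leaves delta.
At row 3, column 2: row 3 has {alpha,beta,delta,epsilon}; column 2 has {alpha,beta,delta,epsilon}; that leaves gamma.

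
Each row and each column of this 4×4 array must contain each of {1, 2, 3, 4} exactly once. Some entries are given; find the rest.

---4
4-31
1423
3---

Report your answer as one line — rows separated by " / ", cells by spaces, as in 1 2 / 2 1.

(r1,c1) = 2
(r1,c3) = 1
(r2,c2) = 2
(r4,c2) = 1
(r4,c3) = 4
(r4,c4) = 2
(r1,c2) = 3

2 3 1 4 / 4 2 3 1 / 1 4 2 3 / 3 1 4 2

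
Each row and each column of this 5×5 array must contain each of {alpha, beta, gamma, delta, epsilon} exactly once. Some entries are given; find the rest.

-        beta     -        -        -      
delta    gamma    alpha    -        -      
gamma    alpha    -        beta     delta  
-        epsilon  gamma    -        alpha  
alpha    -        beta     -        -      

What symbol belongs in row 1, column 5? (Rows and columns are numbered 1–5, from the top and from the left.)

gamma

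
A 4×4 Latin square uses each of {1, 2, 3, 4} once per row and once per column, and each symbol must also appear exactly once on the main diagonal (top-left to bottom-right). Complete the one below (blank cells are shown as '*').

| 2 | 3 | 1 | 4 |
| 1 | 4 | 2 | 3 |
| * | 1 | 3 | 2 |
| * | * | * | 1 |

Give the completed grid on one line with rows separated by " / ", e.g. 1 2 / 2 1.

(r3,c1): row 3 has {1,2,3}; column 1 has {1,2}, so it must be 4.
(r4,c1): row 4 has {1}; column 1 has {1,2,4}, so it must be 3.
(r4,c2): row 4 has {1,3}; column 2 has {1,3,4}, so it must be 2.
(r4,c3): row 4 has {1,2,3}; column 3 has {1,2,3}, so it must be 4.

2 3 1 4 / 1 4 2 3 / 4 1 3 2 / 3 2 4 1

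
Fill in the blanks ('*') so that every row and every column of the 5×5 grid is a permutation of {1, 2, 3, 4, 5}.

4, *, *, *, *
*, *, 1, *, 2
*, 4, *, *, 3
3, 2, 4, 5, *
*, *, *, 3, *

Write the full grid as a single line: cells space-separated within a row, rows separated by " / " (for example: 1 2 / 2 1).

4 1 3 2 5 / 5 3 1 4 2 / 2 4 5 1 3 / 3 2 4 5 1 / 1 5 2 3 4

(r2,c1) = 5
(r2,c2) = 3
(r2,c4) = 4
(r4,c5) = 1
(r1,c5) = 5
(r5,c5) = 4
(r1,c2) = 1
(r1,c4) = 2
(r3,c4) = 1
(r5,c2) = 5
(r5,c3) = 2
(r1,c3) = 3
(r3,c1) = 2
(r3,c3) = 5
(r5,c1) = 1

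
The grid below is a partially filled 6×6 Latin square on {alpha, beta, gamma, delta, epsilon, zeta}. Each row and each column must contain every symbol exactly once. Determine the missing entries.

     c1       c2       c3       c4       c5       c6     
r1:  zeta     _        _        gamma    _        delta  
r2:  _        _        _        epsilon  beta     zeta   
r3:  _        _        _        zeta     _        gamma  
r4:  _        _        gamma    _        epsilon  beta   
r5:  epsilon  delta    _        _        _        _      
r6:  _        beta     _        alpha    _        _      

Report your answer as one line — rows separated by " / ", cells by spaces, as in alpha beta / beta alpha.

zeta epsilon beta gamma alpha delta / delta gamma alpha epsilon beta zeta / beta alpha epsilon zeta delta gamma / alpha zeta gamma delta epsilon beta / epsilon delta zeta beta gamma alpha / gamma beta delta alpha zeta epsilon

Cell (r1,c5): row 1 has {gamma,delta,zeta}; column 5 has {beta,epsilon} → alpha.
Cell (r3,c5): row 3 has {gamma,zeta}; column 5 has {alpha,beta,epsilon} → delta.
Cell (r4,c4): row 4 has {beta,gamma,epsilon}; column 4 has {alpha,gamma,epsilon,zeta} → delta.
Cell (r5,c4): row 5 has {delta,epsilon}; column 4 has {alpha,gamma,delta,epsilon,zeta} → beta.
Cell (r5,c6): row 5 has {beta,delta,epsilon}; column 6 has {beta,gamma,delta,zeta} → alpha.
Cell (r6,c6): row 6 has {alpha,beta}; column 6 has {alpha,beta,gamma,delta,zeta} → epsilon.
Cell (r1,c2): row 1 has {alpha,gamma,delta,zeta}; column 2 has {beta,delta} → epsilon.
Cell (r1,c3): row 1 has {alpha,gamma,delta,epsilon,zeta}; column 3 has {gamma} → beta.
Cell (r3,c2): row 3 has {gamma,delta,zeta}; column 2 has {beta,delta,epsilon} → alpha.
Cell (r3,c3): row 3 has {alpha,gamma,delta,zeta}; column 3 has {beta,gamma} → epsilon.
Cell (r4,c1): row 4 has {beta,gamma,delta,epsilon}; column 1 has {epsilon,zeta} → alpha.
Cell (r4,c2): row 4 has {alpha,beta,gamma,delta,epsilon}; column 2 has {alpha,beta,delta,epsilon} → zeta.
Cell (r5,c3): row 5 has {alpha,beta,delta,epsilon}; column 3 has {beta,gamma,epsilon} → zeta.
Cell (r5,c5): row 5 has {alpha,beta,delta,epsilon,zeta}; column 5 has {alpha,beta,delta,epsilon} → gamma.
Cell (r6,c3): row 6 has {alpha,beta,epsilon}; column 3 has {beta,gamma,epsilon,zeta} → delta.
Cell (r6,c5): row 6 has {alpha,beta,delta,epsilon}; column 5 has {alpha,beta,gamma,delta,epsilon} → zeta.
Cell (r2,c2): row 2 has {beta,epsilon,zeta}; column 2 has {alpha,beta,delta,epsilon,zeta} → gamma.
Cell (r2,c3): row 2 has {beta,gamma,epsilon,zeta}; column 3 has {beta,gamma,delta,epsilon,zeta} → alpha.
Cell (r3,c1): row 3 has {alpha,gamma,delta,epsilon,zeta}; column 1 has {alpha,epsilon,zeta} → beta.
Cell (r6,c1): row 6 has {alpha,beta,delta,epsilon,zeta}; column 1 has {alpha,beta,epsilon,zeta} → gamma.
Cell (r2,c1): row 2 has {alpha,beta,gamma,epsilon,zeta}; column 1 has {alpha,beta,gamma,epsilon,zeta} → delta.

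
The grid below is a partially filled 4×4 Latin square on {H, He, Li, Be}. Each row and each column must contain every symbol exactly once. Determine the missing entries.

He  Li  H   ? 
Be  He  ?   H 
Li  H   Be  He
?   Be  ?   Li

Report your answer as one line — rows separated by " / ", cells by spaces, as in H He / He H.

(r1,c4) = Be
(r2,c3) = Li
(r4,c1) = H
(r4,c3) = He

He Li H Be / Be He Li H / Li H Be He / H Be He Li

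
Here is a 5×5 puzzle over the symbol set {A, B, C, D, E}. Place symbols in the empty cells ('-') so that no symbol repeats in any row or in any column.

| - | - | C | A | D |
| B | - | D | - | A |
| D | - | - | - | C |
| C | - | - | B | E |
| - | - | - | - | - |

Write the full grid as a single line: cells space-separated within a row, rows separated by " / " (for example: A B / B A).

E B C A D / B E D C A / D A B E C / C D A B E / A C E D B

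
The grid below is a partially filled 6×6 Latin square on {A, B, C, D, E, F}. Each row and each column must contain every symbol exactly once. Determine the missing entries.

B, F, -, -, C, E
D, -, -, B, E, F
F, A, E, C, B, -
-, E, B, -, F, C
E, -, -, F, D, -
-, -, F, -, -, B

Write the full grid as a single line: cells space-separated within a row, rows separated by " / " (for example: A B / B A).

B F D A C E / D C A B E F / F A E C B D / A E B D F C / E B C F D A / C D F E A B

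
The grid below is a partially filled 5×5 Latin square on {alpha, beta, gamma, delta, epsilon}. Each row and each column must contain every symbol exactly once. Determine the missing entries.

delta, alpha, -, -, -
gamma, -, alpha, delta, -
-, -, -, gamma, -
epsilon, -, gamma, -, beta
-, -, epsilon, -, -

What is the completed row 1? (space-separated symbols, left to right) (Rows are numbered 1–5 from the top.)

delta alpha beta epsilon gamma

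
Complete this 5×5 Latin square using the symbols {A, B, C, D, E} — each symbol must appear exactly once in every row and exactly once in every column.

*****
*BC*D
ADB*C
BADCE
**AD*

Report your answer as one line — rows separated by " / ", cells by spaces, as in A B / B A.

D C E B A / E B C A D / A D B E C / B A D C E / C E A D B

(r1,c3) = E
(r2,c1) = E
(r2,c4) = A
(r3,c4) = E
(r5,c1) = C
(r5,c2) = E
(r5,c5) = B
(r1,c1) = D
(r1,c2) = C
(r1,c4) = B
(r1,c5) = A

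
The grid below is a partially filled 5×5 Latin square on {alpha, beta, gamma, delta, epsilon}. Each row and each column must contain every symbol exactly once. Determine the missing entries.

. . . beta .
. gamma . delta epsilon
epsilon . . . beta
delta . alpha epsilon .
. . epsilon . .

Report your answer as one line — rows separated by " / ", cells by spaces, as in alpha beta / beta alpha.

gamma epsilon delta beta alpha / alpha gamma beta delta epsilon / epsilon delta gamma alpha beta / delta beta alpha epsilon gamma / beta alpha epsilon gamma delta

row 2 has {gamma,delta,epsilon}; column 3 has {alpha,epsilon} — only beta is left for (r2,c3).
row 4 has {alpha,delta,epsilon}; column 2 has {gamma} — only beta is left for (r4,c2).
row 4 has {alpha,beta,delta,epsilon}; column 5 has {beta,epsilon} — only gamma is left for (r4,c5).
row 2 has {beta,gamma,delta,epsilon}; column 1 has {delta,epsilon} — only alpha is left for (r2,c1).
row 1 has {beta}; column 1 has {alpha,delta,epsilon} — only gamma is left for (r1,c1).
row 1 has {beta,gamma}; column 3 has {alpha,beta,epsilon} — only delta is left for (r1,c3).
row 1 has {beta,gamma,delta}; column 5 has {beta,gamma,epsilon} — only alpha is left for (r1,c5).
row 3 has {beta,epsilon}; column 3 has {alpha,beta,delta,epsilon} — only gamma is left for (r3,c3).
row 3 has {beta,gamma,epsilon}; column 4 has {beta,delta,epsilon} — only alpha is left for (r3,c4).
row 5 has {epsilon}; column 1 has {alpha,gamma,delta,epsilon} — only beta is left for (r5,c1).
row 5 has {beta,epsilon}; column 4 has {alpha,beta,delta,epsilon} — only gamma is left for (r5,c4).
row 5 has {beta,gamma,epsilon}; column 5 has {alpha,beta,gamma,epsilon} — only delta is left for (r5,c5).
row 1 has {alpha,beta,gamma,delta}; column 2 has {beta,gamma} — only epsilon is left for (r1,c2).
row 3 has {alpha,beta,gamma,epsilon}; column 2 has {beta,gamma,epsilon} — only delta is left for (r3,c2).
row 5 has {beta,gamma,delta,epsilon}; column 2 has {beta,gamma,delta,epsilon} — only alpha is left for (r5,c2).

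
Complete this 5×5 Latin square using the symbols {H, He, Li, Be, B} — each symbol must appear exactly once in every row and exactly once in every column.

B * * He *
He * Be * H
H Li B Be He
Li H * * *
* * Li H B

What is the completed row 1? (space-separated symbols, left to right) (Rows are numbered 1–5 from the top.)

(r1,c2): row 1 has {He,B}; column 2 has {H,Li}, so it must be Be.
(r1,c3): row 1 has {He,Be,B}; column 3 has {Li,Be,B}, so it must be H.
(r1,c5): row 1 has {H,He,Be,B}; column 5 has {H,He,B}, so it must be Li.

B Be H He Li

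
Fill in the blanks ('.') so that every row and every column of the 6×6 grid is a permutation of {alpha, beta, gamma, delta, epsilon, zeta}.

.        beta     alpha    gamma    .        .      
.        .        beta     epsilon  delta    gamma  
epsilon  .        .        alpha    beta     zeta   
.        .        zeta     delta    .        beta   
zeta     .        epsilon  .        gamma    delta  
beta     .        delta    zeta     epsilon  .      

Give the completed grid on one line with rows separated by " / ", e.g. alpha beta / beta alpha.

(r1,c1): row 1 has {alpha,beta,gamma}; column 1 has {beta,epsilon,zeta}, so it must be delta.
(r1,c5): row 1 has {alpha,beta,gamma,delta}; column 5 has {beta,gamma,delta,epsilon}, so it must be zeta.
(r1,c6): row 1 has {alpha,beta,gamma,delta,zeta}; column 6 has {beta,gamma,delta,zeta}, so it must be epsilon.
(r2,c1): row 2 has {beta,gamma,delta,epsilon}; column 1 has {beta,delta,epsilon,zeta}, so it must be alpha.
(r2,c2): row 2 has {alpha,beta,gamma,delta,epsilon}; column 2 has {beta}, so it must be zeta.
(r3,c3): row 3 has {alpha,beta,epsilon,zeta}; column 3 has {alpha,beta,delta,epsilon,zeta}, so it must be gamma.
(r4,c1): row 4 has {beta,delta,zeta}; column 1 has {alpha,beta,delta,epsilon,zeta}, so it must be gamma.
(r4,c5): row 4 has {beta,gamma,delta,zeta}; column 5 has {beta,gamma,delta,epsilon,zeta}, so it must be alpha.
(r5,c2): row 5 has {gamma,delta,epsilon,zeta}; column 2 has {beta,zeta}, so it must be alpha.
(r5,c4): row 5 has {alpha,gamma,delta,epsilon,zeta}; column 4 has {alpha,gamma,delta,epsilon,zeta}, so it must be beta.
(r6,c2): row 6 has {beta,delta,epsilon,zeta}; column 2 has {alpha,beta,zeta}, so it must be gamma.
(r6,c6): row 6 has {beta,gamma,delta,epsilon,zeta}; column 6 has {beta,gamma,delta,epsilon,zeta}, so it must be alpha.
(r3,c2): row 3 has {alpha,beta,gamma,epsilon,zeta}; column 2 has {alpha,beta,gamma,zeta}, so it must be delta.
(r4,c2): row 4 has {alpha,beta,gamma,delta,zeta}; column 2 has {alpha,beta,gamma,delta,zeta}, so it must be epsilon.

delta beta alpha gamma zeta epsilon / alpha zeta beta epsilon delta gamma / epsilon delta gamma alpha beta zeta / gamma epsilon zeta delta alpha beta / zeta alpha epsilon beta gamma delta / beta gamma delta zeta epsilon alpha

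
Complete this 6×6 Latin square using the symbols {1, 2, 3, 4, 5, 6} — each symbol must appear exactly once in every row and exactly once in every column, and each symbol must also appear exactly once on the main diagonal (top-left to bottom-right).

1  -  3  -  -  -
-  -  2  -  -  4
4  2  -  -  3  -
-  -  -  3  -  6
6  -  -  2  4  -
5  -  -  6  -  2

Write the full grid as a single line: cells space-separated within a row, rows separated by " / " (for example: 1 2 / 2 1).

1 6 3 4 2 5 / 3 5 2 1 6 4 / 4 2 6 5 3 1 / 2 4 1 3 5 6 / 6 1 5 2 4 3 / 5 3 4 6 1 2

(r1,c6) = 5
(r2,c1) = 3
(r3,c6) = 1
(r4,c1) = 2
(r5,c6) = 3
(r6,c5) = 1
(r1,c4) = 4
(r3,c4) = 5
(r4,c5) = 5
(r6,c3) = 4
(r1,c2) = 6
(r1,c5) = 2
(r2,c2) = 5
(r2,c4) = 1
(r2,c5) = 6
(r3,c3) = 6
(r4,c3) = 1
(r5,c2) = 1
(r5,c3) = 5
(r6,c2) = 3
(r4,c2) = 4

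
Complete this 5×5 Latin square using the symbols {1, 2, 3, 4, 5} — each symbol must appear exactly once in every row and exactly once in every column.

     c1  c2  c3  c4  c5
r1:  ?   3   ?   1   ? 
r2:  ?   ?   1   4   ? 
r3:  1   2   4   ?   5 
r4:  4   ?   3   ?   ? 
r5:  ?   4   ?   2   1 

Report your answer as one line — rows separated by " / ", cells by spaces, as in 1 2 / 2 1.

5 3 2 1 4 / 2 5 1 4 3 / 1 2 4 3 5 / 4 1 3 5 2 / 3 4 5 2 1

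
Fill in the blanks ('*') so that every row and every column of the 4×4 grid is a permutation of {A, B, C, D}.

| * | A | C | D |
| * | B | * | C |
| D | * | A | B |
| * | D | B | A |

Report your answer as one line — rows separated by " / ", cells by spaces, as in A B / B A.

B A C D / A B D C / D C A B / C D B A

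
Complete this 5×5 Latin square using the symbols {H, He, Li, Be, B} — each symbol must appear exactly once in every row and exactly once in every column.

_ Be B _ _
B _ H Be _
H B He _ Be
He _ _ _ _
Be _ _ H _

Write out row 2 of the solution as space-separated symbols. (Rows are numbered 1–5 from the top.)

At row 1, column 1: row 1 has {Be,B}; column 1 has {H,He,Be,B}; that leaves Li.
At row 1, column 4: row 1 has {Li,Be,B}; column 4 has {H,Be}; that leaves He.
At row 1, column 5: row 1 has {He,Li,Be,B}; column 5 has {Be}; that leaves H.
At row 3, column 4: row 3 has {H,He,Be,B}; column 4 has {H,He,Be}; that leaves Li.
At row 4, column 4: row 4 has {He}; column 4 has {H,He,Li,Be}; that leaves B.
At row 4, column 5: row 4 has {He,B}; column 5 has {H,Be}; that leaves Li.
At row 5, column 3: row 5 has {H,Be}; column 3 has {H,He,B}; that leaves Li.
At row 2, column 5: row 2 has {H,Be,B}; column 5 has {H,Li,Be}; that leaves He.
At row 4, column 2: row 4 has {He,Li,B}; column 2 has {Be,B}; that leaves H.
At row 4, column 3: row 4 has {H,He,Li,B}; column 3 has {H,He,Li,B}; that leaves Be.
At row 5, column 2: row 5 has {H,Li,Be}; column 2 has {H,Be,B}; that leaves He.
At row 5, column 5: row 5 has {H,He,Li,Be}; column 5 has {H,He,Li,Be}; that leaves B.
At row 2, column 2: row 2 has {H,He,Be,B}; column 2 has {H,He,Be,B}; that leaves Li.

B Li H Be He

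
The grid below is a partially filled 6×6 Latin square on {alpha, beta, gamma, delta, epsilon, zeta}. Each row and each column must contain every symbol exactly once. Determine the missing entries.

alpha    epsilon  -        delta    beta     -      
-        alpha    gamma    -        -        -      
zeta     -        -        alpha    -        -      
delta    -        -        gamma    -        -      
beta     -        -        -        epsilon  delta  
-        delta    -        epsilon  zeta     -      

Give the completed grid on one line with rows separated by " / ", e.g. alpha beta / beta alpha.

alpha epsilon zeta delta beta gamma / epsilon alpha gamma beta delta zeta / zeta beta delta alpha gamma epsilon / delta zeta epsilon gamma alpha beta / beta gamma alpha zeta epsilon delta / gamma delta beta epsilon zeta alpha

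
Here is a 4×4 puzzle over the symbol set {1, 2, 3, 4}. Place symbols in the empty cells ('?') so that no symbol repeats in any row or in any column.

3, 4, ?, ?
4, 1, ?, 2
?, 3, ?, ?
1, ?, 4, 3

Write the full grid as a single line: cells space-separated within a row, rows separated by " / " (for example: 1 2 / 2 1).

3 4 2 1 / 4 1 3 2 / 2 3 1 4 / 1 2 4 3

row 1 has {3,4}; column 4 has {2,3} — only 1 is left for (r1,c4).
row 2 has {1,2,4}; column 3 has {4} — only 3 is left for (r2,c3).
row 3 has {3}; column 1 has {1,3,4} — only 2 is left for (r3,c1).
row 3 has {2,3}; column 3 has {3,4} — only 1 is left for (r3,c3).
row 3 has {1,2,3}; column 4 has {1,2,3} — only 4 is left for (r3,c4).
row 4 has {1,3,4}; column 2 has {1,3,4} — only 2 is left for (r4,c2).
row 1 has {1,3,4}; column 3 has {1,3,4} — only 2 is left for (r1,c3).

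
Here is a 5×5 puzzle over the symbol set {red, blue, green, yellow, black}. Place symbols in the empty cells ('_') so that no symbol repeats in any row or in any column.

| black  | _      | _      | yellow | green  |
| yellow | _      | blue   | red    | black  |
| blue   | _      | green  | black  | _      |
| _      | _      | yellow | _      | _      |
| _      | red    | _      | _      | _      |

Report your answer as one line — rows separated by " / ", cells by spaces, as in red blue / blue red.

black blue red yellow green / yellow green blue red black / blue yellow green black red / red black yellow green blue / green red black blue yellow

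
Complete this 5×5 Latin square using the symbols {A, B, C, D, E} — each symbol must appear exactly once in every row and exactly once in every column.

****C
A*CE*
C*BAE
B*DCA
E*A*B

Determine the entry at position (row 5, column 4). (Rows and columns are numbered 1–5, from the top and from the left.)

row 1 has {C}; column 1 has {A,B,C,E} — only D is left for (r1,c1).
row 1 has {C,D}; column 3 has {A,B,C,D} — only E is left for (r1,c3).
row 1 has {C,D,E}; column 4 has {A,C,E} — only B is left for (r1,c4).
row 2 has {A,C,E}; column 5 has {A,B,C,E} — only D is left for (r2,c5).
row 3 has {A,B,C,E}; column 2 is empty so far — only D is left for (r3,c2).
row 4 has {A,B,C,D}; column 2 has {D} — only E is left for (r4,c2).
row 5 has {A,B,E}; column 2 has {D,E} — only C is left for (r5,c2).
row 5 has {A,B,C,E}; column 4 has {A,B,C,E} — only D is left for (r5,c4).

D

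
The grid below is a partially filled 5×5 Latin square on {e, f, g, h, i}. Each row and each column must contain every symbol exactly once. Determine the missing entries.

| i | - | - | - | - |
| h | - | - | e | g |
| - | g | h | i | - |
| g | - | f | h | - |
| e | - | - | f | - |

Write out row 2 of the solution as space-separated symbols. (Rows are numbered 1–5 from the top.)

row 1 has {i}; column 4 has {e,f,h,i} — only g is left for (r1,c4).
row 2 has {e,g,h}; column 3 has {f,h} — only i is left for (r2,c3).
row 3 has {g,h,i}; column 1 has {e,g,h,i} — only f is left for (r3,c1).
row 3 has {f,g,h,i}; column 5 has {g} — only e is left for (r3,c5).
row 4 has {f,g,h}; column 5 has {e,g} — only i is left for (r4,c5).
row 5 has {e,f}; column 3 has {f,h,i} — only g is left for (r5,c3).
row 5 has {e,f,g}; column 5 has {e,g,i} — only h is left for (r5,c5).
row 1 has {g,i}; column 3 has {f,g,h,i} — only e is left for (r1,c3).
row 1 has {e,g,i}; column 5 has {e,g,h,i} — only f is left for (r1,c5).
row 2 has {e,g,h,i}; column 2 has {g} — only f is left for (r2,c2).

h f i e g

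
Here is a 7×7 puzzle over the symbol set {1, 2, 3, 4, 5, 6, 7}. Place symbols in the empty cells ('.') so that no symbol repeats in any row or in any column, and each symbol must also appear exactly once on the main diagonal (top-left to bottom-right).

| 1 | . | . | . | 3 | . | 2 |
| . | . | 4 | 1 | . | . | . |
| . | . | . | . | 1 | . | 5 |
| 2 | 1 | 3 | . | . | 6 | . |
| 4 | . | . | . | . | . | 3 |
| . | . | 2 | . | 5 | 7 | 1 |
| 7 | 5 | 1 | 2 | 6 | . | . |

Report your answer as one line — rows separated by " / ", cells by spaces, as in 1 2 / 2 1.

1 6 7 4 3 5 2 / 5 3 4 1 7 2 6 / 3 2 6 7 1 4 5 / 2 1 3 5 4 6 7 / 4 7 5 6 2 1 3 / 6 4 2 3 5 7 1 / 7 5 1 2 6 3 4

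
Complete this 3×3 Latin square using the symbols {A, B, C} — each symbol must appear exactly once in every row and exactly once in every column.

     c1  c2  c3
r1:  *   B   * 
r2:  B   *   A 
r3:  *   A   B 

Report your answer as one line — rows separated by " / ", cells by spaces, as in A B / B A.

A B C / B C A / C A B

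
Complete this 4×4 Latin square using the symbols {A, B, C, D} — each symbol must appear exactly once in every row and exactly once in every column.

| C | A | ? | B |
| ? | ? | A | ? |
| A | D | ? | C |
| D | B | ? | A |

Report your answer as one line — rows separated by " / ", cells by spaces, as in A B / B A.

C A D B / B C A D / A D B C / D B C A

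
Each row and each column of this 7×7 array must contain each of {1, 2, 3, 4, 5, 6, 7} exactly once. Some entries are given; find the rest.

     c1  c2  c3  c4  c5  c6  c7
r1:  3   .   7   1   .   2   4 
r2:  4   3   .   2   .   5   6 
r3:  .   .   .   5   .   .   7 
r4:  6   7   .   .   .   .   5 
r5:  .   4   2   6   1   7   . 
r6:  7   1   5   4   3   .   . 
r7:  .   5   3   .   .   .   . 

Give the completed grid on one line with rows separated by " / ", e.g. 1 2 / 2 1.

3 6 7 1 5 2 4 / 4 3 1 2 7 5 6 / 1 2 6 5 4 3 7 / 6 7 4 3 2 1 5 / 5 4 2 6 1 7 3 / 7 1 5 4 3 6 2 / 2 5 3 7 6 4 1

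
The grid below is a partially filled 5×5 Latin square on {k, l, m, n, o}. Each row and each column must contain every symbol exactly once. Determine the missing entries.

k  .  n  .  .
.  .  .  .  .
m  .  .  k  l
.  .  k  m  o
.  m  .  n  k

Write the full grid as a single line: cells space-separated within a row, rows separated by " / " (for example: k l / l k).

k o n l m / l k m o n / m n o k l / n l k m o / o m l n k

At row 1, column 5: row 1 has {k,n}; column 5 has {k,l,o}; that leaves m.
At row 2, column 5: row 2 is empty so far; column 5 has {k,l,m,o}; that leaves n.
At row 3, column 3: row 3 has {k,l,m}; column 3 has {k,n}; that leaves o.
At row 5, column 3: row 5 has {k,m,n}; column 3 has {k,n,o}; that leaves l.
At row 2, column 3: row 2 has {n}; column 3 has {k,l,n,o}; that leaves m.
At row 3, column 2: row 3 has {k,l,m,o}; column 2 has {m}; that leaves n.
At row 4, column 2: row 4 has {k,m,o}; column 2 has {m,n}; that leaves l.
At row 5, column 1: row 5 has {k,l,m,n}; column 1 has {k,m}; that leaves o.
At row 1, column 2: row 1 has {k,m,n}; column 2 has {l,m,n}; that leaves o.
At row 1, column 4: row 1 has {k,m,n,o}; column 4 has {k,m,n}; that leaves l.
At row 2, column 1: row 2 has {m,n}; column 1 has {k,m,o}; that leaves l.
At row 2, column 2: row 2 has {l,m,n}; column 2 has {l,m,n,o}; that leaves k.
At row 2, column 4: row 2 has {k,l,m,n}; column 4 has {k,l,m,n}; that leaves o.
At row 4, column 1: row 4 has {k,l,m,o}; column 1 has {k,l,m,o}; that leaves n.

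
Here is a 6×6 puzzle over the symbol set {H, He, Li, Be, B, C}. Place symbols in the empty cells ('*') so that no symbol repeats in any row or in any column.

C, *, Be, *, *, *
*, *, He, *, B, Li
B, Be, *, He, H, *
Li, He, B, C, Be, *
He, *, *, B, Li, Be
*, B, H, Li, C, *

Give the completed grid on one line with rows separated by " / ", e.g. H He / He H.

At row 1, column 4: row 1 has {Be,C}; column 4 has {He,Li,B,C}; that leaves H.
At row 1, column 5: row 1 has {H,Be,C}; column 5 has {H,Li,Be,B,C}; that leaves He.
At row 1, column 6: row 1 has {H,He,Be,C}; column 6 has {Li,Be}; that leaves B.
At row 2, column 4: row 2 has {He,Li,B}; column 4 has {H,He,Li,B,C}; that leaves Be.
At row 3, column 6: row 3 has {H,He,Be,B}; column 6 has {Li,Be,B}; that leaves C.
At row 4, column 6: row 4 has {He,Li,Be,B,C}; column 6 has {Li,Be,B,C}; that leaves H.
At row 5, column 3: row 5 has {He,Li,Be,B}; column 3 has {H,He,Be,B}; that leaves C.
At row 6, column 1: row 6 has {H,Li,B,C}; column 1 has {He,Li,B,C}; that leaves Be.
At row 6, column 6: row 6 has {H,Li,Be,B,C}; column 6 has {H,Li,Be,B,C}; that leaves He.
At row 1, column 2: row 1 has {H,He,Be,B,C}; column 2 has {He,Be,B}; that leaves Li.
At row 2, column 1: row 2 has {He,Li,Be,B}; column 1 has {He,Li,Be,B,C}; that leaves H.
At row 2, column 2: row 2 has {H,He,Li,Be,B}; column 2 has {He,Li,Be,B}; that leaves C.
At row 3, column 3: row 3 has {H,He,Be,B,C}; column 3 has {H,He,Be,B,C}; that leaves Li.
At row 5, column 2: row 5 has {He,Li,Be,B,C}; column 2 has {He,Li,Be,B,C}; that leaves H.

C Li Be H He B / H C He Be B Li / B Be Li He H C / Li He B C Be H / He H C B Li Be / Be B H Li C He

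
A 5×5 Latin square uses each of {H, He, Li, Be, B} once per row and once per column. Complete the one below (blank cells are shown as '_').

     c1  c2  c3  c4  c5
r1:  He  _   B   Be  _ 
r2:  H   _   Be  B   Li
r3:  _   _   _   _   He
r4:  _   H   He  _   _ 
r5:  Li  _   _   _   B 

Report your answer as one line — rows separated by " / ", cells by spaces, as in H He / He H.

(r1,c2) = Li
(r1,c5) = H
(r2,c2) = He
(r4,c4) = Li
(r4,c5) = Be
(r5,c2) = Be
(r5,c3) = H
(r5,c4) = He
(r3,c2) = B
(r3,c3) = Li
(r3,c4) = H
(r4,c1) = B
(r3,c1) = Be

He Li B Be H / H He Be B Li / Be B Li H He / B H He Li Be / Li Be H He B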